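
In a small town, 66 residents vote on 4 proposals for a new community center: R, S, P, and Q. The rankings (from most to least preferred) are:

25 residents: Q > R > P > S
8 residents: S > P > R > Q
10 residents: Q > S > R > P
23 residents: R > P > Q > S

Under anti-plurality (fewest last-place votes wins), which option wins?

Last-place votes: R 0, S 48, P 10, Q 8.
R is ranked last by the fewest voters, so R wins.

R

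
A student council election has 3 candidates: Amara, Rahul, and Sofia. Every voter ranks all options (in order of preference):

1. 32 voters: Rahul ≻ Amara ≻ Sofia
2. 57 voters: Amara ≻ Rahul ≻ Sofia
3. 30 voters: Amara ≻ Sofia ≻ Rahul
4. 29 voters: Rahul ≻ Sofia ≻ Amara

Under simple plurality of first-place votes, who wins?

Amara

First-place votes: Amara 87, Rahul 61, Sofia 0.
Amara has the most first-place votes.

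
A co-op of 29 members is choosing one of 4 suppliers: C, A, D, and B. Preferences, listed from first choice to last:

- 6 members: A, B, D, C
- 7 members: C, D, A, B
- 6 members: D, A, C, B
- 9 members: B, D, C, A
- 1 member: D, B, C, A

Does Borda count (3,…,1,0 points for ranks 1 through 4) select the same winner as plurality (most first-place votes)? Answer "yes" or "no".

no

Borda — scores: C 37, A 37, D 59, B 41. Winner: D.
Plurality — first-place votes: C 7, A 6, D 7, B 9. Winner: B.
The two methods disagree.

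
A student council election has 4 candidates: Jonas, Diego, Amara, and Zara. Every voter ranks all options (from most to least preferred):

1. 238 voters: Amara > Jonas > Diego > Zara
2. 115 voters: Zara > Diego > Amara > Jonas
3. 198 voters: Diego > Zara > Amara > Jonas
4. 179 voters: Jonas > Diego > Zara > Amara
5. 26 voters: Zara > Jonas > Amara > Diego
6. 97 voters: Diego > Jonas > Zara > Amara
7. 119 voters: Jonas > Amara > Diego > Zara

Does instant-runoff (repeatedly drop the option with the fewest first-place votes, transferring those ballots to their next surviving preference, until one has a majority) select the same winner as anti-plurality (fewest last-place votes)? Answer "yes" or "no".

Instant-runoff — R1 Jonas 298, Diego 295, Amara 238, Zara 141 (Zara out); R2 Jonas 324, Diego 410, Amara 238 (Amara out); R3 Jonas 562, Diego 410 (Jonas winner). Winner: Jonas.
Anti-plurality — last-place votes: Jonas 313, Diego 26, Amara 276, Zara 357. Winner: Diego.
The two methods disagree.

no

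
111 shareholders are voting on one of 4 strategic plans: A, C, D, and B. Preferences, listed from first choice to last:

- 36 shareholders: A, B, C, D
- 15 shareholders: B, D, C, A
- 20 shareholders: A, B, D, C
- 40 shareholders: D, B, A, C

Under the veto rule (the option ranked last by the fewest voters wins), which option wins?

B

Last-place votes: A 15, C 60, D 36, B 0.
B is ranked last by the fewest voters, so B wins.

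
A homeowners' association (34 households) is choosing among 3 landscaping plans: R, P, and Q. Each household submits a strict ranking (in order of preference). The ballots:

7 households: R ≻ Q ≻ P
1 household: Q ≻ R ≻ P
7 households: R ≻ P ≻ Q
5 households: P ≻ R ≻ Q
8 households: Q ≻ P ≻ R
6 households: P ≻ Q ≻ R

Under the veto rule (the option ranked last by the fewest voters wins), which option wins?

P

Last-place votes: R 14, P 8, Q 12.
P is ranked last by the fewest voters, so P wins.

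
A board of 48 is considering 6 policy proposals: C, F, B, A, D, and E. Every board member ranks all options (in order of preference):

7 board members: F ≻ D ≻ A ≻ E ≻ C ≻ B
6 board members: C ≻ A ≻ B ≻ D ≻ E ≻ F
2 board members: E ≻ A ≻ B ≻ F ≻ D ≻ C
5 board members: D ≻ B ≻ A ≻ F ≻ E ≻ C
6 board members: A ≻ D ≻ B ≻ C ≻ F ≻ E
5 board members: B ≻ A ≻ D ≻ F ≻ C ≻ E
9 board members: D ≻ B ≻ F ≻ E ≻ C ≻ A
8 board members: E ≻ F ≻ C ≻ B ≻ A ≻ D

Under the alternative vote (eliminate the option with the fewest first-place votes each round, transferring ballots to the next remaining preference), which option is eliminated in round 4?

E

Round 1: C 6, F 7, B 5, A 6, D 14, E 10. Eliminate B.
Round 2: C 6, F 7, A 11, D 14, E 10. Eliminate C.
Round 3: F 7, A 17, D 14, E 10. Eliminate F.
Round 4: A 17, D 21, E 10. Eliminate E.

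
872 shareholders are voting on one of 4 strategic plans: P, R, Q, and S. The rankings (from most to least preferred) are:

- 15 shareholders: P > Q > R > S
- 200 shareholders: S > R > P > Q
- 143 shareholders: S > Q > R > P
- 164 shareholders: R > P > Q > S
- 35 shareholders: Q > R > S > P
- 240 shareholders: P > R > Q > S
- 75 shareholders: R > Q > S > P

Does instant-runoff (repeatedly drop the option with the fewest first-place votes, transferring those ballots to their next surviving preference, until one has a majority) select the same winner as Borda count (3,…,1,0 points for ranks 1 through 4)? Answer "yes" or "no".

yes

Instant-runoff — R1 P 255, R 239, Q 35, S 343 (Q out); R2 P 255, R 274, S 343 (P out); R3 R 529, S 343 (R winner). Winner: R.
Borda — scores: P 1293, R 1825, Q 975, S 1139. Winner: R.
The two methods agree.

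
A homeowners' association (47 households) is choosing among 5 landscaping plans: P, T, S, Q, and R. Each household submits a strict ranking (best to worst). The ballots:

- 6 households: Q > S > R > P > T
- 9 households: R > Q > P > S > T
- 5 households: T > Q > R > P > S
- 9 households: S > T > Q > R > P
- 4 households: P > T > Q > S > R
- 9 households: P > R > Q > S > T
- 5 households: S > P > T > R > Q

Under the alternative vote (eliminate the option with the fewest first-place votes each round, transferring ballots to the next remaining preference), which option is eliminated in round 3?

Round 1: P 13, T 5, S 14, Q 6, R 9. Eliminate T.
Round 2: P 13, S 14, Q 11, R 9. Eliminate R.
Round 3: P 13, S 14, Q 20. Eliminate P.

P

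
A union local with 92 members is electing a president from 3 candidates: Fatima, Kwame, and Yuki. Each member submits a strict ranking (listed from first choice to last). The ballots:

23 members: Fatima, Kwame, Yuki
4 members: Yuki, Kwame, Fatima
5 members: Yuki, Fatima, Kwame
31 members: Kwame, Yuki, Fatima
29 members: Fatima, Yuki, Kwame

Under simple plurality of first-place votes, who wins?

First-place votes: Fatima 52, Kwame 31, Yuki 9.
Fatima has the most first-place votes.

Fatima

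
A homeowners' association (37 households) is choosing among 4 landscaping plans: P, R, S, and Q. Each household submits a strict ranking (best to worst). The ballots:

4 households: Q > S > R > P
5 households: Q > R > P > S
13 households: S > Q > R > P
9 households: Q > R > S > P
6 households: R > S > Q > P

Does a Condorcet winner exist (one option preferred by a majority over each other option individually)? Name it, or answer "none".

Checking pairwise contests:
R beats P 37–0.
Q beats R 31–6.
R beats S 20–17.
S beats Q 19–18.
Every option loses at least one head-to-head, so there is no Condorcet winner.

none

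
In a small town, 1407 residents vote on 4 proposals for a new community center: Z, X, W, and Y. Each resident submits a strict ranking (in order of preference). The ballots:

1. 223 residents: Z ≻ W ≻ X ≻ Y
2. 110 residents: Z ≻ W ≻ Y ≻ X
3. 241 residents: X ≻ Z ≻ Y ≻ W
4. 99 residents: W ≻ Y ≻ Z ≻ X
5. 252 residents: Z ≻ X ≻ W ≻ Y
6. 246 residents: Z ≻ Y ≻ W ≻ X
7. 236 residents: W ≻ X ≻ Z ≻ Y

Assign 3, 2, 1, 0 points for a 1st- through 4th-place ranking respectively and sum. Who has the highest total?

Z: 223·3 + 110·3 + 241·2 + 99·1 + 252·3 + 246·3 + 236·1 = 3310
X: 223·1 + 110·0 + 241·3 + 99·0 + 252·2 + 246·0 + 236·2 = 1922
W: 223·2 + 110·2 + 241·0 + 99·3 + 252·1 + 246·1 + 236·3 = 2169
Y: 223·0 + 110·1 + 241·1 + 99·2 + 252·0 + 246·2 + 236·0 = 1041
Z has the highest Borda score (3310).

Z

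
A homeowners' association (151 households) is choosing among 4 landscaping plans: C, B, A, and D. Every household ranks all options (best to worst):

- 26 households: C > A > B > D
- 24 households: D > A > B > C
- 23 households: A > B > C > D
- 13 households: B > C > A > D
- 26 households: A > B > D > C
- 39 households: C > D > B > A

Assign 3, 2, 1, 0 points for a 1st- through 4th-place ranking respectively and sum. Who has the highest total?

C: 26·3 + 24·0 + 23·1 + 13·2 + 26·0 + 39·3 = 244
B: 26·1 + 24·1 + 23·2 + 13·3 + 26·2 + 39·1 = 226
A: 26·2 + 24·2 + 23·3 + 13·1 + 26·3 + 39·0 = 260
D: 26·0 + 24·3 + 23·0 + 13·0 + 26·1 + 39·2 = 176
A has the highest Borda score (260).

A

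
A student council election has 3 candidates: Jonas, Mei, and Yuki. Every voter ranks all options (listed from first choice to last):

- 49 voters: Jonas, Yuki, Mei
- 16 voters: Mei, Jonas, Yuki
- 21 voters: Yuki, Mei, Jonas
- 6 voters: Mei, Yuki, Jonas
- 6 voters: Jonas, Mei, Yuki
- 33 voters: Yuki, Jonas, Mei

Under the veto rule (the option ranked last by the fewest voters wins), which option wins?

Last-place votes: Jonas 27, Mei 82, Yuki 22.
Yuki is ranked last by the fewest voters, so Yuki wins.

Yuki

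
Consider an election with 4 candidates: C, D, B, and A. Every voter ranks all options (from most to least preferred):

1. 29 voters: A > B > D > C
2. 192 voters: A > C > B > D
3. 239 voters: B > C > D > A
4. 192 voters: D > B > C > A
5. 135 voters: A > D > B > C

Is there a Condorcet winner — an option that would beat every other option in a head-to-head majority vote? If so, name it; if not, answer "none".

B vs C: 595–192 for B.
B vs D: 460–327 for B.
B vs A: 431–356 for B.
B beats every other option head-to-head.

B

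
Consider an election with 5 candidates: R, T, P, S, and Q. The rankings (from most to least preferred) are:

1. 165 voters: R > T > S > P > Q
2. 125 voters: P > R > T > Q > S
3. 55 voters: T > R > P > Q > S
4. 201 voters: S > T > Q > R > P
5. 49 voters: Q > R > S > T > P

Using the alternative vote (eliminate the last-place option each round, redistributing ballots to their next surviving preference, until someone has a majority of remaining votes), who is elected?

Round 1: R 165, T 55, P 125, S 201, Q 49. Eliminate Q.
Round 2: R 214, T 55, P 125, S 201. Eliminate T.
Round 3: R 269, P 125, S 201. Eliminate P.
Round 4: R 394, S 201. R has a majority.

R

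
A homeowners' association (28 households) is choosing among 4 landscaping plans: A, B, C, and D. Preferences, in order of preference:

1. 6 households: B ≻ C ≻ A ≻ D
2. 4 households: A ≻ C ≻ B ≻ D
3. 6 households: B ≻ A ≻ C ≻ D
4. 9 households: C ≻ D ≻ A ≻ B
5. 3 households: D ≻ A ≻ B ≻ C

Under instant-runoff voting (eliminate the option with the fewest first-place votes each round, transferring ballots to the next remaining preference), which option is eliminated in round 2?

Round 1: A 4, B 12, C 9, D 3. Eliminate D.
Round 2: A 7, B 12, C 9. Eliminate A.

A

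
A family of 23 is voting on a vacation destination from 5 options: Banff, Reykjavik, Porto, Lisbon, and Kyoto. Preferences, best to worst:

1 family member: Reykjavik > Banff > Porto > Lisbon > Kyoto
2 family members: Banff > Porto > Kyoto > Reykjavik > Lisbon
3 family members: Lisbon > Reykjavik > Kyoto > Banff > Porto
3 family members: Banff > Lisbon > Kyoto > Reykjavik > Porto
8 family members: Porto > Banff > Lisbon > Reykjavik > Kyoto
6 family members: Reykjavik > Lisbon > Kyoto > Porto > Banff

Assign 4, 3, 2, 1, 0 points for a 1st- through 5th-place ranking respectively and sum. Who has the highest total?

Banff: 1·3 + 2·4 + 3·1 + 3·4 + 8·3 + 6·0 = 50
Reykjavik: 1·4 + 2·1 + 3·3 + 3·1 + 8·1 + 6·4 = 50
Porto: 1·2 + 2·3 + 3·0 + 3·0 + 8·4 + 6·1 = 46
Lisbon: 1·1 + 2·0 + 3·4 + 3·3 + 8·2 + 6·3 = 56
Kyoto: 1·0 + 2·2 + 3·2 + 3·2 + 8·0 + 6·2 = 28
Lisbon has the highest Borda score (56).

Lisbon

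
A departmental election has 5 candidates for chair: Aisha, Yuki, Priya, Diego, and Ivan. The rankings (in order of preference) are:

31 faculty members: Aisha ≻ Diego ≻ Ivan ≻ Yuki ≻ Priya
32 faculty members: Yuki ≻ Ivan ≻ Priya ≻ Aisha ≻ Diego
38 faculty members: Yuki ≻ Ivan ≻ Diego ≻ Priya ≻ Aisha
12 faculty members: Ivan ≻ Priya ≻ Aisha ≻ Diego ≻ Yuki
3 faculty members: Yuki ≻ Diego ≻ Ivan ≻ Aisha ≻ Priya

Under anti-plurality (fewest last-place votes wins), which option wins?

Ivan

Last-place votes: Aisha 38, Yuki 12, Priya 34, Diego 32, Ivan 0.
Ivan is ranked last by the fewest voters, so Ivan wins.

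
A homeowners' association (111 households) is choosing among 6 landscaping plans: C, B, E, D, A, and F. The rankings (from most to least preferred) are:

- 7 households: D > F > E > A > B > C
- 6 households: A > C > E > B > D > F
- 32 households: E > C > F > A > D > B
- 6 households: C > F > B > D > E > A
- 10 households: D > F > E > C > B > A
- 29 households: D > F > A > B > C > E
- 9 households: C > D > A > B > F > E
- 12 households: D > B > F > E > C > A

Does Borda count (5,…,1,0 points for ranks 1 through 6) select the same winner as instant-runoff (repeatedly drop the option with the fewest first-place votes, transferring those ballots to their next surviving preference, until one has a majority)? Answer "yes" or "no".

yes

Borda — scores: C 288, B 171, E 259, D 376, A 222, F 349. Winner: D.
Instant-runoff — R1 C 15, B 0, E 32, D 58, A 6, F 0 (D winner). Winner: D.
The two methods agree.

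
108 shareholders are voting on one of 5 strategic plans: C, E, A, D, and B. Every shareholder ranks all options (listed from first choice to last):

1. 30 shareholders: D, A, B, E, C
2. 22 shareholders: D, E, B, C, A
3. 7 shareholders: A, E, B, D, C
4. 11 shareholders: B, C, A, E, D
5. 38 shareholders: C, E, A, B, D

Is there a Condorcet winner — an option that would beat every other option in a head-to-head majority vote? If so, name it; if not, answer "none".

E

E vs C: 59–49 for E.
E vs A: 60–48 for E.
E vs D: 56–52 for E.
E vs B: 67–41 for E.
E beats every other option head-to-head.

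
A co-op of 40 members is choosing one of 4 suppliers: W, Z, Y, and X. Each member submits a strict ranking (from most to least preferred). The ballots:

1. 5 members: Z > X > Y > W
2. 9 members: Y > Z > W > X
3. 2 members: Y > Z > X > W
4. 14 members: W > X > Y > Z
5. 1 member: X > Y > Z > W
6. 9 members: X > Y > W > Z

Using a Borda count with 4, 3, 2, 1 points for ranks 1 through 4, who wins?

Y

W: 5·1 + 9·2 + 2·1 + 14·4 + 1·1 + 9·2 = 100
Z: 5·4 + 9·3 + 2·3 + 14·1 + 1·2 + 9·1 = 78
Y: 5·2 + 9·4 + 2·4 + 14·2 + 1·3 + 9·3 = 112
X: 5·3 + 9·1 + 2·2 + 14·3 + 1·4 + 9·4 = 110
Y has the highest Borda score (112).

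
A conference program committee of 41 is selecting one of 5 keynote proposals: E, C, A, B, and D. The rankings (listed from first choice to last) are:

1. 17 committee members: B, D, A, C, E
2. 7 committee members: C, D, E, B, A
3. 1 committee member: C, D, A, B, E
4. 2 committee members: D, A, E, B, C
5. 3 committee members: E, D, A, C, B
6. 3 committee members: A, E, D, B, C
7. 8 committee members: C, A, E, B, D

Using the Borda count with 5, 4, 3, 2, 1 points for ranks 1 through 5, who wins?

D

E: 17·1 + 7·3 + 1·1 + 2·3 + 3·5 + 3·4 + 8·3 = 96
C: 17·2 + 7·5 + 1·5 + 2·1 + 3·2 + 3·1 + 8·5 = 125
A: 17·3 + 7·1 + 1·3 + 2·4 + 3·3 + 3·5 + 8·4 = 125
B: 17·5 + 7·2 + 1·2 + 2·2 + 3·1 + 3·2 + 8·2 = 130
D: 17·4 + 7·4 + 1·4 + 2·5 + 3·4 + 3·3 + 8·1 = 139
D has the highest Borda score (139).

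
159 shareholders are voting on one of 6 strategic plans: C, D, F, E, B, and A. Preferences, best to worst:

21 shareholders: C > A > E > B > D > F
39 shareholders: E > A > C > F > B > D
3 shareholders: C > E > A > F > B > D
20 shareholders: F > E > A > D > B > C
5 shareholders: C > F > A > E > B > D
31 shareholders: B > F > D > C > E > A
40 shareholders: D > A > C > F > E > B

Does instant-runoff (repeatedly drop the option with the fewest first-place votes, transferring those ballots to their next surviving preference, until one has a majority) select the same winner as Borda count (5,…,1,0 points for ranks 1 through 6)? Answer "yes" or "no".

Instant-runoff — R1 C 29, D 40, F 20, E 39, B 31, A 0 (A out); R2 C 29, D 40, F 20, E 39, B 31 (F out); R3 C 29, D 40, E 59, B 31 (C out); R4 D 40, E 88, B 31 (E winner). Winner: E.
Borda — scores: C 444, D 354, F 408, E 431, B 264, A 484. Winner: A.
The two methods disagree.

no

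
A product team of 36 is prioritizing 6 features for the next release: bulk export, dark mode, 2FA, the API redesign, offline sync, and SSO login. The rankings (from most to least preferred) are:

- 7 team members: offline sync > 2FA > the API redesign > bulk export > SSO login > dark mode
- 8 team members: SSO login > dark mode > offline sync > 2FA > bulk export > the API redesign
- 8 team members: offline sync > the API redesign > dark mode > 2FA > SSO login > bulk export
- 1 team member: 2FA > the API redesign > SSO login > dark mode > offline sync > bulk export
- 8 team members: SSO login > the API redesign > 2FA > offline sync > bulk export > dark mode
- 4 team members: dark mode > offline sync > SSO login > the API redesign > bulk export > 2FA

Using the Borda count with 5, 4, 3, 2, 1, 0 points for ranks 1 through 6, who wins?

offline sync

bulk export: 7·2 + 8·1 + 8·0 + 1·0 + 8·1 + 4·1 = 34
dark mode: 7·0 + 8·4 + 8·3 + 1·2 + 8·0 + 4·5 = 78
2FA: 7·4 + 8·2 + 8·2 + 1·5 + 8·3 + 4·0 = 89
the API redesign: 7·3 + 8·0 + 8·4 + 1·4 + 8·4 + 4·2 = 97
offline sync: 7·5 + 8·3 + 8·5 + 1·1 + 8·2 + 4·4 = 132
SSO login: 7·1 + 8·5 + 8·1 + 1·3 + 8·5 + 4·3 = 110
offline sync has the highest Borda score (132).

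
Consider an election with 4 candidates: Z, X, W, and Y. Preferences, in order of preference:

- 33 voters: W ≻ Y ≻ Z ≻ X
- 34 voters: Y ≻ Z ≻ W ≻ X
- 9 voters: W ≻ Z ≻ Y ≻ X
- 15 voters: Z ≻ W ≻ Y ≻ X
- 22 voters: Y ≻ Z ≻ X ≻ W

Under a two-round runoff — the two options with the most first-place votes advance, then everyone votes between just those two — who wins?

Round 1 first-place votes: Z 15, X 0, W 42, Y 56.
Y and W advance.
Runoff: Y is preferred to W by 56 voters; W by 57.
W wins the runoff.

W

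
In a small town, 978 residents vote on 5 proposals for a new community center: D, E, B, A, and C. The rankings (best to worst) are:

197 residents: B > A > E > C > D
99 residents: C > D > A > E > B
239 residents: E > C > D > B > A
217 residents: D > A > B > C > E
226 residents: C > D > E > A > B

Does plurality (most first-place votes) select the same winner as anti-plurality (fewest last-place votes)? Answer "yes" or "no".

yes

Plurality — first-place votes: D 217, E 239, B 197, A 0, C 325. Winner: C.
Anti-plurality — last-place votes: D 197, E 217, B 325, A 239, C 0. Winner: C.
The two methods agree.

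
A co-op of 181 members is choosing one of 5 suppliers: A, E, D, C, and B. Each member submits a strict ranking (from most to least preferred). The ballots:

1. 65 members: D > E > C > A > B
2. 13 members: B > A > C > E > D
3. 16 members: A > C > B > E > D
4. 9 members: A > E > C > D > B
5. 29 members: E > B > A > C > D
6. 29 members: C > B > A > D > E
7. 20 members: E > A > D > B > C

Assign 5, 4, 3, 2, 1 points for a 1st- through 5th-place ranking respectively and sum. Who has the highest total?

E

A: 65·2 + 13·4 + 16·5 + 9·5 + 29·3 + 29·3 + 20·4 = 561
E: 65·4 + 13·2 + 16·2 + 9·4 + 29·5 + 29·1 + 20·5 = 628
D: 65·5 + 13·1 + 16·1 + 9·2 + 29·1 + 29·2 + 20·3 = 519
C: 65·3 + 13·3 + 16·4 + 9·3 + 29·2 + 29·5 + 20·1 = 548
B: 65·1 + 13·5 + 16·3 + 9·1 + 29·4 + 29·4 + 20·2 = 459
E has the highest Borda score (628).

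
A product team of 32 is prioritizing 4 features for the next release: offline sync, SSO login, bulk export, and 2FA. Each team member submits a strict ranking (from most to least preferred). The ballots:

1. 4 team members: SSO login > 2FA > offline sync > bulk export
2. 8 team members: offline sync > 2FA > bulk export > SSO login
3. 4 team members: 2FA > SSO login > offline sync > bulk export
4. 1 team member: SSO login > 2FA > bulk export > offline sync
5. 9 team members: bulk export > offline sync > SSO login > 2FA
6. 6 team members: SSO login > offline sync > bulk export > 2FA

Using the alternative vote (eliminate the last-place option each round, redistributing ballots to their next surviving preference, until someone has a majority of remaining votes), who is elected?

Round 1: offline sync 8, SSO login 11, bulk export 9, 2FA 4. Eliminate 2FA.
Round 2: offline sync 8, SSO login 15, bulk export 9. Eliminate offline sync.
Round 3: SSO login 15, bulk export 17. Bulk export has a majority.

bulk export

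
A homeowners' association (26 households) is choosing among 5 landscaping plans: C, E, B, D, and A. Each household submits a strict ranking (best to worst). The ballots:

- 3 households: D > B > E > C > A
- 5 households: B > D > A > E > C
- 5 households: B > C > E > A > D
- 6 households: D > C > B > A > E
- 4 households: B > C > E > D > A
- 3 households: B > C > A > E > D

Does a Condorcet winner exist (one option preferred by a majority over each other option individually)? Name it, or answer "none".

B vs C: 20–6 for B.
B vs E: 26–0 for B.
B vs D: 17–9 for B.
B vs A: 26–0 for B.
B beats every other option head-to-head.

B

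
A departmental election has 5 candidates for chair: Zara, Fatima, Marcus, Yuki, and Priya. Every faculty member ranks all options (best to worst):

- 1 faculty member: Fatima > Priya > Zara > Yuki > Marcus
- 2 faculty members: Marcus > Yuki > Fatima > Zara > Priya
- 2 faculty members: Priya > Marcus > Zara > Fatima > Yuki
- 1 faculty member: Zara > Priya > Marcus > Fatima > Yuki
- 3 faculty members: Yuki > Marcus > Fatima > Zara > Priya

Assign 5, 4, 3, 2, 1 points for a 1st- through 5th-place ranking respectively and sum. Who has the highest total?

Marcus

Zara: 1·3 + 2·2 + 2·3 + 1·5 + 3·2 = 24
Fatima: 1·5 + 2·3 + 2·2 + 1·2 + 3·3 = 26
Marcus: 1·1 + 2·5 + 2·4 + 1·3 + 3·4 = 34
Yuki: 1·2 + 2·4 + 2·1 + 1·1 + 3·5 = 28
Priya: 1·4 + 2·1 + 2·5 + 1·4 + 3·1 = 23
Marcus has the highest Borda score (34).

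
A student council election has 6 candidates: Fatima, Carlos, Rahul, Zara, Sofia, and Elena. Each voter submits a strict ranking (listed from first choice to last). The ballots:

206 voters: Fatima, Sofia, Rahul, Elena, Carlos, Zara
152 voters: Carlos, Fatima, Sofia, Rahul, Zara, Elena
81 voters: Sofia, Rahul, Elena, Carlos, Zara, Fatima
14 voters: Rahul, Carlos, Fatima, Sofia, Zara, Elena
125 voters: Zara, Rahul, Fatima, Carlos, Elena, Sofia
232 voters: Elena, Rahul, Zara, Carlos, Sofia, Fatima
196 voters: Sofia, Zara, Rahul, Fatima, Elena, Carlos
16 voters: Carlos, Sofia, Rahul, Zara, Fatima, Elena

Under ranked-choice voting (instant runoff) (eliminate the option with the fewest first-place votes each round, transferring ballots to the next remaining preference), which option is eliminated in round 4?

Elena

Round 1: Fatima 206, Carlos 168, Rahul 14, Zara 125, Sofia 277, Elena 232. Eliminate Rahul.
Round 2: Fatima 206, Carlos 182, Zara 125, Sofia 277, Elena 232. Eliminate Zara.
Round 3: Fatima 331, Carlos 182, Sofia 277, Elena 232. Eliminate Carlos.
Round 4: Fatima 497, Sofia 293, Elena 232. Eliminate Elena.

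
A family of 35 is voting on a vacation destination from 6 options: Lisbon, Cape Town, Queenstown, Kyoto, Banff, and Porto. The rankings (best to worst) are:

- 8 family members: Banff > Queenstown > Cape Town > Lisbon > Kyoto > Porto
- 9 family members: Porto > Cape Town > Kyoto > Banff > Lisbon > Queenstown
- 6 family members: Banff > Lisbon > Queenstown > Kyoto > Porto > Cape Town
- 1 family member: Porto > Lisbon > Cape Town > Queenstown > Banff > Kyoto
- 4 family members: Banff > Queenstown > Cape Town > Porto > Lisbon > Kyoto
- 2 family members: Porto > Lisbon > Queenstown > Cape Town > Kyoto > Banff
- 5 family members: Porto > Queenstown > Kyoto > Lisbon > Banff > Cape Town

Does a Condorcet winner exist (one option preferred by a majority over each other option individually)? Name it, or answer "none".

Banff vs Lisbon: 27–8 for Banff.
Banff vs Cape Town: 23–12 for Banff.
Banff vs Queenstown: 27–8 for Banff.
Banff vs Kyoto: 19–16 for Banff.
Banff vs Porto: 18–17 for Banff.
Banff beats every other option head-to-head.

Banff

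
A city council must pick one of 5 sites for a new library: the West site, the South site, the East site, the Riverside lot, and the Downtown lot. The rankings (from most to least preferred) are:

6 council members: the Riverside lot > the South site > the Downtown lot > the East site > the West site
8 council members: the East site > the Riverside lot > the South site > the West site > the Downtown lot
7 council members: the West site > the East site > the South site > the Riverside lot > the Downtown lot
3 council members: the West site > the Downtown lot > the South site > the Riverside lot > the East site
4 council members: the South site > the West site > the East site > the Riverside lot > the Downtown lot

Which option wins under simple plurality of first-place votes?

the West site

First-place votes: the West site 10, the South site 4, the East site 8, the Riverside lot 6, the Downtown lot 0.
the West site has the most first-place votes.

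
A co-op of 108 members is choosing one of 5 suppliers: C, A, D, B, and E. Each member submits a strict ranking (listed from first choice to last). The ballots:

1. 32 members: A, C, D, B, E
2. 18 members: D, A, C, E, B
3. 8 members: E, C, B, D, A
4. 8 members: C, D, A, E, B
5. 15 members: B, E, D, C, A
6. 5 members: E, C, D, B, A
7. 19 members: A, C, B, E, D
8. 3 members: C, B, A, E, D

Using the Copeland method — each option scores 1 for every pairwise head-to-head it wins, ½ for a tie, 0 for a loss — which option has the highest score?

C: beats D, B, and E; loses to A → score 3.
A: beats C, B, and E; ties D → score 3.5.
D: beats B and E; ties A; loses to C → score 2.5.
B: beats E; loses to C, A, and D → score 1.
E: loses to C, A, D, and B → score 0.
A has the best pairwise record.

A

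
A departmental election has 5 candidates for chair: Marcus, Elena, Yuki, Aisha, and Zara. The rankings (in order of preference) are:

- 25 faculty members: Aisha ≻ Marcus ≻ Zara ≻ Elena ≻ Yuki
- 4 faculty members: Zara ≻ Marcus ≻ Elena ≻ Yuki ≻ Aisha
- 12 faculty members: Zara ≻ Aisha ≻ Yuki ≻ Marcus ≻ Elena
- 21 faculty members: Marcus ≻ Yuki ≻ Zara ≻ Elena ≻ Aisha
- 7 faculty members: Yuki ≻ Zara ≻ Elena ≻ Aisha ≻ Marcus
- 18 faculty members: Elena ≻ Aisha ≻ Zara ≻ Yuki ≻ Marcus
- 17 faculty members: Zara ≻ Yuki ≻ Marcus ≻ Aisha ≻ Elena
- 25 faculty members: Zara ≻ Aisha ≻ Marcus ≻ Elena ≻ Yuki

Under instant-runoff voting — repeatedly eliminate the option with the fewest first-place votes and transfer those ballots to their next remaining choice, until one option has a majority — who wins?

Round 1: Marcus 21, Elena 18, Yuki 7, Aisha 25, Zara 58. Eliminate Yuki.
Round 2: Marcus 21, Elena 18, Aisha 25, Zara 65. Zara has a majority.

Zara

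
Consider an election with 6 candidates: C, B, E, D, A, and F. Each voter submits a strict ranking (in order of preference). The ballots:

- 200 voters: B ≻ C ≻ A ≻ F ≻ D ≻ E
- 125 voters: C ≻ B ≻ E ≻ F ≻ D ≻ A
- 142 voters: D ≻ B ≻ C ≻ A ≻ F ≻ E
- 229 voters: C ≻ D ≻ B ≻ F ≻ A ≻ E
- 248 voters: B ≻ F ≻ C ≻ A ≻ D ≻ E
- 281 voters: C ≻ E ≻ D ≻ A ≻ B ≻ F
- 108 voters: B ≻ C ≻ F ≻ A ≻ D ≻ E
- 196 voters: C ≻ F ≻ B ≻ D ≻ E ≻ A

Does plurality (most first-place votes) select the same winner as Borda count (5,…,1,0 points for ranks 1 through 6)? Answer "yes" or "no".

Plurality — first-place votes: C 831, B 556, E 0, D 142, A 0, F 0. Winner: C.
Borda — scores: C 6557, B 5404, E 1695, D 3542, A 2387, F 3350. Winner: C.
The two methods agree.

yes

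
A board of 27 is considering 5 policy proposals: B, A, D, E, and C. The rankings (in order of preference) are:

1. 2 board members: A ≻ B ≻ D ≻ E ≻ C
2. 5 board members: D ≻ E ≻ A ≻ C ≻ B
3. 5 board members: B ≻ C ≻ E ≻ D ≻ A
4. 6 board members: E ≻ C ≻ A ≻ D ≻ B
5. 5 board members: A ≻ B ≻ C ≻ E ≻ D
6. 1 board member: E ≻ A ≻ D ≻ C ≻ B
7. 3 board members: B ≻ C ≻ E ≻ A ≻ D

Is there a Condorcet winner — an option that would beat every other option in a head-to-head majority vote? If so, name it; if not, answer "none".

none

Checking pairwise contests:
A beats B 19–8.
E beats A 20–7.
B beats D 15–12.
B beats E 15–12.
B beats C 15–12.
Every option loses at least one head-to-head, so there is no Condorcet winner.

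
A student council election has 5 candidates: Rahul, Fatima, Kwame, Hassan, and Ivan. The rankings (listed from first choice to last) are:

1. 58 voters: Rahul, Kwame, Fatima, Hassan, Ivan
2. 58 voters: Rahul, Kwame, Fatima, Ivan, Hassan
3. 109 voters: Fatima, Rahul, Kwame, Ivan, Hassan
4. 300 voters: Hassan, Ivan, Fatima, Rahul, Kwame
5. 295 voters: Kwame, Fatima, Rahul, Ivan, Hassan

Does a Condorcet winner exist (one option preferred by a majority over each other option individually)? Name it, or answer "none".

Checking pairwise contests:
Fatima beats Rahul 704–116.
Kwame beats Fatima 411–409.
Rahul beats Kwame 525–295.
Rahul beats Hassan 520–300.
Rahul beats Ivan 520–300.
Every option loses at least one head-to-head, so there is no Condorcet winner.

none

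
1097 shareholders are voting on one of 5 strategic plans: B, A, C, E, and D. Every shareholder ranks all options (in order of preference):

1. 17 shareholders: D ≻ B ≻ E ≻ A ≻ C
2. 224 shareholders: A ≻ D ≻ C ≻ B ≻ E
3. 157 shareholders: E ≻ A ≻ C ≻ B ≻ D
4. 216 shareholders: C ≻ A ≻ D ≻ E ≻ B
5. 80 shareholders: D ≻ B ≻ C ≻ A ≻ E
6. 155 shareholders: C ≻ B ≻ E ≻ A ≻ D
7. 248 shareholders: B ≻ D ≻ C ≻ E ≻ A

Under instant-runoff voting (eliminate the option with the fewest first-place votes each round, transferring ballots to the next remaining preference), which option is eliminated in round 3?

Round 1: B 248, A 224, C 371, E 157, D 97. Eliminate D.
Round 2: B 345, A 224, C 371, E 157. Eliminate E.
Round 3: B 345, A 381, C 371. Eliminate B.

B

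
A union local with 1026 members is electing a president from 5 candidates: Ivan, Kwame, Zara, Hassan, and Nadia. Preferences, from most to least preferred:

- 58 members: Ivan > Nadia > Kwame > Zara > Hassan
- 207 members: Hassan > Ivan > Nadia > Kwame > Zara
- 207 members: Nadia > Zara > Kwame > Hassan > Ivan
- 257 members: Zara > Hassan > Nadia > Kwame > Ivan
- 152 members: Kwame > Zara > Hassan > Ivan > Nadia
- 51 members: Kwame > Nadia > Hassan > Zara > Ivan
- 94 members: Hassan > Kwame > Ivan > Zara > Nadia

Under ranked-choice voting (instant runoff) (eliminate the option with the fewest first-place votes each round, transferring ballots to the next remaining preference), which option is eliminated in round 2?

Round 1: Ivan 58, Kwame 203, Zara 257, Hassan 301, Nadia 207. Eliminate Ivan.
Round 2: Kwame 203, Zara 257, Hassan 301, Nadia 265. Eliminate Kwame.

Kwame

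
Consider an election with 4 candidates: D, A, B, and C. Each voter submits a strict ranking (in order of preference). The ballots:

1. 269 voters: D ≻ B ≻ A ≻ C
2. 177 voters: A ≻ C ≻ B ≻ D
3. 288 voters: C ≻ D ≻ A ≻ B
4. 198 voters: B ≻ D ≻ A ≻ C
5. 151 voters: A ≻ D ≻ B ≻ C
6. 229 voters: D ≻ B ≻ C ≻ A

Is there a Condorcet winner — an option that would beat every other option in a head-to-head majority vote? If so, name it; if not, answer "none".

D vs A: 984–328 for D.
D vs B: 937–375 for D.
D vs C: 847–465 for D.
D beats every other option head-to-head.

D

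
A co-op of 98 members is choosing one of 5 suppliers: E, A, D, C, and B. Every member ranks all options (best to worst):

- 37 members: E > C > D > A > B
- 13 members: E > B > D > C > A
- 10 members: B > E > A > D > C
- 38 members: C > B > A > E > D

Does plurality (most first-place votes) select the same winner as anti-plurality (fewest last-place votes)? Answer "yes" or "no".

Plurality — first-place votes: E 50, A 0, D 0, C 38, B 10. Winner: E.
Anti-plurality — last-place votes: E 0, A 13, D 38, C 10, B 37. Winner: E.
The two methods agree.

yes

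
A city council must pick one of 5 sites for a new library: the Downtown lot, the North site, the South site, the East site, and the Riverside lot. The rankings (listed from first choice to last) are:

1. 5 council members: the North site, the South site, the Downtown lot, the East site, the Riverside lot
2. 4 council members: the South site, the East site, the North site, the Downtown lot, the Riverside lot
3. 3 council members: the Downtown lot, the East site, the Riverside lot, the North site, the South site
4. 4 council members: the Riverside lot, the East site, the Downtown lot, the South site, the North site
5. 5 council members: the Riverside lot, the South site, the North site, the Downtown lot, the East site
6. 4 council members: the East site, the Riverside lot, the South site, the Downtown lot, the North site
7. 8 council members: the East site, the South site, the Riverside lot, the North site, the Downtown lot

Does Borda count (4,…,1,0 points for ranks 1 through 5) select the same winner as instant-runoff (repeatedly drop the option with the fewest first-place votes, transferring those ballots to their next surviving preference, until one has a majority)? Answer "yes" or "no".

Borda — scores: the Downtown lot 43, the North site 49, the South site 82, the East site 86, the Riverside lot 70. Winner: the East site.
Instant-runoff — R1 the Downtown lot 3, the North site 5, the South site 4, the East site 12, the Riverside lot 9 (the Downtown lot out); R2 the North site 5, the South site 4, the East site 15, the Riverside lot 9 (the South site out); R3 the North site 5, the East site 19, the Riverside lot 9 (the East site winner). Winner: the East site.
The two methods agree.

yes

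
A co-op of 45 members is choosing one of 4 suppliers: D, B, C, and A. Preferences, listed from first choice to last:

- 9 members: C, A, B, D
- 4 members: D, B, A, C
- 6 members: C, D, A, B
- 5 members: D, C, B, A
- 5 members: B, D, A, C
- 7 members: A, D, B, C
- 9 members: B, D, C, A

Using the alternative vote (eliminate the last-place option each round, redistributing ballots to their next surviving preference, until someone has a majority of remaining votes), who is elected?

Round 1: D 9, B 14, C 15, A 7. Eliminate A.
Round 2: D 16, B 14, C 15. Eliminate B.
Round 3: D 30, C 15. D has a majority.

D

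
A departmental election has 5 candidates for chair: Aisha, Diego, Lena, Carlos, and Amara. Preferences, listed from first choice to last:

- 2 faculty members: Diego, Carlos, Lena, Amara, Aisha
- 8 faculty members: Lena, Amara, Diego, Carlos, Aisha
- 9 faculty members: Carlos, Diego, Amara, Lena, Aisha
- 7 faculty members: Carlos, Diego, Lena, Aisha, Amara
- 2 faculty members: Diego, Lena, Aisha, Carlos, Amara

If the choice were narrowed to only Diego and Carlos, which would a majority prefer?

Voters preferring Diego to Carlos: 12; preferring Carlos to Diego: 16.
Carlos wins the head-to-head.

Carlos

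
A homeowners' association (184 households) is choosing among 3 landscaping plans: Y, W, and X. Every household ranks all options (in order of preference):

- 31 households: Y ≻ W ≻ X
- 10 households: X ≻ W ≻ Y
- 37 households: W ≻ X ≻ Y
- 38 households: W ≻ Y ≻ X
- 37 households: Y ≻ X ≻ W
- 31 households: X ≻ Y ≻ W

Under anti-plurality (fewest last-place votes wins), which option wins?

Last-place votes: Y 47, W 68, X 69.
Y is ranked last by the fewest voters, so Y wins.

Y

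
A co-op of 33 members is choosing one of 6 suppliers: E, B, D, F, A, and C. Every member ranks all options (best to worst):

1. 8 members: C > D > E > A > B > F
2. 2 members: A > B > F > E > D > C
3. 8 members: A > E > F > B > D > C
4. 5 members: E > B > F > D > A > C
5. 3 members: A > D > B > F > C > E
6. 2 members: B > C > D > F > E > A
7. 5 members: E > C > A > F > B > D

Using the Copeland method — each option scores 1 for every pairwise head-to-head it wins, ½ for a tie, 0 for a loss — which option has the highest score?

E

E: beats B, D, F, A, and C → score 5.
B: beats D, F, and C; loses to E and A → score 3.
D: beats C; loses to E, B, F, and A → score 1.
F: beats D and C; loses to E, B, and A → score 2.
A: beats B, D, F, and C; loses to E → score 4.
C: loses to E, B, D, F, and A → score 0.
E has the best pairwise record.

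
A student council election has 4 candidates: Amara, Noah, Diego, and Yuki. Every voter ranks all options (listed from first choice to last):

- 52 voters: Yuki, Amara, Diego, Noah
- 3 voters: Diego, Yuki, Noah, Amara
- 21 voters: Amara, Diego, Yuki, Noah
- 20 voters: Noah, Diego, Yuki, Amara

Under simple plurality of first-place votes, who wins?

Yuki

First-place votes: Amara 21, Noah 20, Diego 3, Yuki 52.
Yuki has the most first-place votes.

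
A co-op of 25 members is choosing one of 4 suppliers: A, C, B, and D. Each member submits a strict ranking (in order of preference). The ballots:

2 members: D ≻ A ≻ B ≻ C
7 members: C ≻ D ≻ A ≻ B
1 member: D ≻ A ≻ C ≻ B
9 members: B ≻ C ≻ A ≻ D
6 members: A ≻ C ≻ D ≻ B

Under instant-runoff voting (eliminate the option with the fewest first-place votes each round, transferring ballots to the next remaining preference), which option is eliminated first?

Round 1: A 6, C 7, B 9, D 3. Eliminate D.

D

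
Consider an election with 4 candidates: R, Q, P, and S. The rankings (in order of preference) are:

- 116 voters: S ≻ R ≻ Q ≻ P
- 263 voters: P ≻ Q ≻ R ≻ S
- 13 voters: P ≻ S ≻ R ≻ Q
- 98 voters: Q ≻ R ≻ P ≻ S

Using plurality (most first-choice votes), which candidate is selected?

P

First-place votes: R 0, Q 98, P 276, S 116.
P has the most first-place votes.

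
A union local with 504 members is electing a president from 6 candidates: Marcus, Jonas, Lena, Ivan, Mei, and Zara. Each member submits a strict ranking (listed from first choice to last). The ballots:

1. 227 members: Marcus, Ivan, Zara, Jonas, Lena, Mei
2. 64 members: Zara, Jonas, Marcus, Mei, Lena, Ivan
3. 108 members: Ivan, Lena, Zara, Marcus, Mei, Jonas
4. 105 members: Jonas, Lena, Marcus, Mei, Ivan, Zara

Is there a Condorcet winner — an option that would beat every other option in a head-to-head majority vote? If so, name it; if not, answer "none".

Marcus

Marcus vs Jonas: 335–169 for Marcus.
Marcus vs Lena: 291–213 for Marcus.
Marcus vs Ivan: 396–108 for Marcus.
Marcus vs Mei: 504–0 for Marcus.
Marcus vs Zara: 332–172 for Marcus.
Marcus beats every other option head-to-head.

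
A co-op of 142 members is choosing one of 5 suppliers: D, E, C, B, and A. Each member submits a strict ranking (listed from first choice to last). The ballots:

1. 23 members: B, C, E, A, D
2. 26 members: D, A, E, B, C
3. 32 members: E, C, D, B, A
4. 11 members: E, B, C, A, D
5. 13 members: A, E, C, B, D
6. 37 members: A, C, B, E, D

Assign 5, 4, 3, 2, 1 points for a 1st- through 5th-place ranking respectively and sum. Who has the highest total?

D: 23·1 + 26·5 + 32·3 + 11·1 + 13·1 + 37·1 = 310
E: 23·3 + 26·3 + 32·5 + 11·5 + 13·4 + 37·2 = 488
C: 23·4 + 26·1 + 32·4 + 11·3 + 13·3 + 37·4 = 466
B: 23·5 + 26·2 + 32·2 + 11·4 + 13·2 + 37·3 = 412
A: 23·2 + 26·4 + 32·1 + 11·2 + 13·5 + 37·5 = 454
E has the highest Borda score (488).

E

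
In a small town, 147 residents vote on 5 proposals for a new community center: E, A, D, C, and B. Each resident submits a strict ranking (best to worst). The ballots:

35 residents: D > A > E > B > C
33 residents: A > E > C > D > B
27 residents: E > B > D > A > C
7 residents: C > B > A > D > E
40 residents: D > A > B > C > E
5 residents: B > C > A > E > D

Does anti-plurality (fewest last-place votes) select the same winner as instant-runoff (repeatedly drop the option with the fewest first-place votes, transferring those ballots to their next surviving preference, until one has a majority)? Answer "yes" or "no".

no

Anti-plurality — last-place votes: E 47, A 0, D 5, C 62, B 33. Winner: A.
Instant-runoff — R1 E 27, A 33, D 75, C 7, B 5 (D winner). Winner: D.
The two methods disagree.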